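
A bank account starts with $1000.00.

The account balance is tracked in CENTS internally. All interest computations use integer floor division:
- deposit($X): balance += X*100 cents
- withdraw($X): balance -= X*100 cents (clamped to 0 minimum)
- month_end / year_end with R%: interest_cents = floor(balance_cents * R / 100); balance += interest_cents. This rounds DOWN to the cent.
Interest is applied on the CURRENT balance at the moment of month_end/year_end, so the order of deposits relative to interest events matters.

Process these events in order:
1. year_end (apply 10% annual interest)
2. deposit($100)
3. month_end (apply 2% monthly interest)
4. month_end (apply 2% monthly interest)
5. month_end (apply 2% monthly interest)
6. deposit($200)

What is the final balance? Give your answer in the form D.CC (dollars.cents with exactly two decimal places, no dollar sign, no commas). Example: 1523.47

After 1 (year_end (apply 10% annual interest)): balance=$1100.00 total_interest=$100.00
After 2 (deposit($100)): balance=$1200.00 total_interest=$100.00
After 3 (month_end (apply 2% monthly interest)): balance=$1224.00 total_interest=$124.00
After 4 (month_end (apply 2% monthly interest)): balance=$1248.48 total_interest=$148.48
After 5 (month_end (apply 2% monthly interest)): balance=$1273.44 total_interest=$173.44
After 6 (deposit($200)): balance=$1473.44 total_interest=$173.44

Answer: 1473.44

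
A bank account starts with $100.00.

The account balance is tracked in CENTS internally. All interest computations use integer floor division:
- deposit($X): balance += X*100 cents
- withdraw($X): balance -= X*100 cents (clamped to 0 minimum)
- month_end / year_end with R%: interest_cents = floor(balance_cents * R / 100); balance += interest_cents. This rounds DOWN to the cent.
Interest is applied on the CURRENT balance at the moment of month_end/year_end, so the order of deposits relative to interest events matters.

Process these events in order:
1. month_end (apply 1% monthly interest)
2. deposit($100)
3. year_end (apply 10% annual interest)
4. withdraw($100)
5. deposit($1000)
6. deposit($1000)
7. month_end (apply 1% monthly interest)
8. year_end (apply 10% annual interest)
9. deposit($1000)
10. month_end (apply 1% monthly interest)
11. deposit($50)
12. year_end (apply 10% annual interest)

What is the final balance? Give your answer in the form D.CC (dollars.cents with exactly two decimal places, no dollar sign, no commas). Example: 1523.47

After 1 (month_end (apply 1% monthly interest)): balance=$101.00 total_interest=$1.00
After 2 (deposit($100)): balance=$201.00 total_interest=$1.00
After 3 (year_end (apply 10% annual interest)): balance=$221.10 total_interest=$21.10
After 4 (withdraw($100)): balance=$121.10 total_interest=$21.10
After 5 (deposit($1000)): balance=$1121.10 total_interest=$21.10
After 6 (deposit($1000)): balance=$2121.10 total_interest=$21.10
After 7 (month_end (apply 1% monthly interest)): balance=$2142.31 total_interest=$42.31
After 8 (year_end (apply 10% annual interest)): balance=$2356.54 total_interest=$256.54
After 9 (deposit($1000)): balance=$3356.54 total_interest=$256.54
After 10 (month_end (apply 1% monthly interest)): balance=$3390.10 total_interest=$290.10
After 11 (deposit($50)): balance=$3440.10 total_interest=$290.10
After 12 (year_end (apply 10% annual interest)): balance=$3784.11 total_interest=$634.11

Answer: 3784.11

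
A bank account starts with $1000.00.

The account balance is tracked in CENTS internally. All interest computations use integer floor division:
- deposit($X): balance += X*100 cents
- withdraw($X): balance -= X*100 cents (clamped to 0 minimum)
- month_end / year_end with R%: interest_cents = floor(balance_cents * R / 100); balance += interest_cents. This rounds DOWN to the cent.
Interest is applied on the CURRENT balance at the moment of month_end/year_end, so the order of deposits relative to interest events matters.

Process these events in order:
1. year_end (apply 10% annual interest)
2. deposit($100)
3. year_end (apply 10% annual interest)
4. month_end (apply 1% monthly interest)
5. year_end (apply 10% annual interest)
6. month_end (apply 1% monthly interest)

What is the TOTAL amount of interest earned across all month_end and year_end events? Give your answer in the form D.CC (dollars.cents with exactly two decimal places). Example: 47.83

After 1 (year_end (apply 10% annual interest)): balance=$1100.00 total_interest=$100.00
After 2 (deposit($100)): balance=$1200.00 total_interest=$100.00
After 3 (year_end (apply 10% annual interest)): balance=$1320.00 total_interest=$220.00
After 4 (month_end (apply 1% monthly interest)): balance=$1333.20 total_interest=$233.20
After 5 (year_end (apply 10% annual interest)): balance=$1466.52 total_interest=$366.52
After 6 (month_end (apply 1% monthly interest)): balance=$1481.18 total_interest=$381.18

Answer: 381.18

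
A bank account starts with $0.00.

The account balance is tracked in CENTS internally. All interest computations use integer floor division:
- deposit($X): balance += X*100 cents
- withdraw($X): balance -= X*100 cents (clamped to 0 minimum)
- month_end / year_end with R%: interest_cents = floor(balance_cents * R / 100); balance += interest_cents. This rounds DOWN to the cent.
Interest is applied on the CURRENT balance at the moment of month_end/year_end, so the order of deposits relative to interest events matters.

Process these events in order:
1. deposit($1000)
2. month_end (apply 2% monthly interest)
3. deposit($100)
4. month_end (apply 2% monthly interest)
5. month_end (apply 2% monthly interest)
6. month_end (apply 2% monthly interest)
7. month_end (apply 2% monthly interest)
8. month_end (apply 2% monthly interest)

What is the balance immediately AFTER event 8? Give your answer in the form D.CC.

After 1 (deposit($1000)): balance=$1000.00 total_interest=$0.00
After 2 (month_end (apply 2% monthly interest)): balance=$1020.00 total_interest=$20.00
After 3 (deposit($100)): balance=$1120.00 total_interest=$20.00
After 4 (month_end (apply 2% monthly interest)): balance=$1142.40 total_interest=$42.40
After 5 (month_end (apply 2% monthly interest)): balance=$1165.24 total_interest=$65.24
After 6 (month_end (apply 2% monthly interest)): balance=$1188.54 total_interest=$88.54
After 7 (month_end (apply 2% monthly interest)): balance=$1212.31 total_interest=$112.31
After 8 (month_end (apply 2% monthly interest)): balance=$1236.55 total_interest=$136.55

Answer: 1236.55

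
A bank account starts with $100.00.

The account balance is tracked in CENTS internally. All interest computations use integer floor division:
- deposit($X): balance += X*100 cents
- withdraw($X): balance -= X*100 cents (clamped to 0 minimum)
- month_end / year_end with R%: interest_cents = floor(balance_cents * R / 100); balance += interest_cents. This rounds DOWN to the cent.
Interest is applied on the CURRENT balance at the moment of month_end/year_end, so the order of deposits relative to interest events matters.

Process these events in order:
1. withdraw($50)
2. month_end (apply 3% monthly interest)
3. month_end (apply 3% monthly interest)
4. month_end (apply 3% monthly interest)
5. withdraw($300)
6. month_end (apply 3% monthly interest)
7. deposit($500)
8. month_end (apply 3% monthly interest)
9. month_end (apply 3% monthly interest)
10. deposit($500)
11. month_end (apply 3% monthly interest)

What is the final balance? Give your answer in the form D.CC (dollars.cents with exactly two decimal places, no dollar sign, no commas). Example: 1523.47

Answer: 1061.36

Derivation:
After 1 (withdraw($50)): balance=$50.00 total_interest=$0.00
After 2 (month_end (apply 3% monthly interest)): balance=$51.50 total_interest=$1.50
After 3 (month_end (apply 3% monthly interest)): balance=$53.04 total_interest=$3.04
After 4 (month_end (apply 3% monthly interest)): balance=$54.63 total_interest=$4.63
After 5 (withdraw($300)): balance=$0.00 total_interest=$4.63
After 6 (month_end (apply 3% monthly interest)): balance=$0.00 total_interest=$4.63
After 7 (deposit($500)): balance=$500.00 total_interest=$4.63
After 8 (month_end (apply 3% monthly interest)): balance=$515.00 total_interest=$19.63
After 9 (month_end (apply 3% monthly interest)): balance=$530.45 total_interest=$35.08
After 10 (deposit($500)): balance=$1030.45 total_interest=$35.08
After 11 (month_end (apply 3% monthly interest)): balance=$1061.36 total_interest=$65.99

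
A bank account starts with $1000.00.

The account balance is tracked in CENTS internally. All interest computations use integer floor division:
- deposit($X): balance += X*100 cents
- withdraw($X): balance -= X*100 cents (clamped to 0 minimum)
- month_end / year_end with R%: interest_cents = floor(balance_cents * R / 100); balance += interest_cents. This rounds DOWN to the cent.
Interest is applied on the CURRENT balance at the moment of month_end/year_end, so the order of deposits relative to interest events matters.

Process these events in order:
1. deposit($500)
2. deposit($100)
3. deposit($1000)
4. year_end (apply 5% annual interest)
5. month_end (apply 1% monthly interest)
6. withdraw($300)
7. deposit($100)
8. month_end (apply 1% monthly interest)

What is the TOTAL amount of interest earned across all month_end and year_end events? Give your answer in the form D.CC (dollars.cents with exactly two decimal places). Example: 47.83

After 1 (deposit($500)): balance=$1500.00 total_interest=$0.00
After 2 (deposit($100)): balance=$1600.00 total_interest=$0.00
After 3 (deposit($1000)): balance=$2600.00 total_interest=$0.00
After 4 (year_end (apply 5% annual interest)): balance=$2730.00 total_interest=$130.00
After 5 (month_end (apply 1% monthly interest)): balance=$2757.30 total_interest=$157.30
After 6 (withdraw($300)): balance=$2457.30 total_interest=$157.30
After 7 (deposit($100)): balance=$2557.30 total_interest=$157.30
After 8 (month_end (apply 1% monthly interest)): balance=$2582.87 total_interest=$182.87

Answer: 182.87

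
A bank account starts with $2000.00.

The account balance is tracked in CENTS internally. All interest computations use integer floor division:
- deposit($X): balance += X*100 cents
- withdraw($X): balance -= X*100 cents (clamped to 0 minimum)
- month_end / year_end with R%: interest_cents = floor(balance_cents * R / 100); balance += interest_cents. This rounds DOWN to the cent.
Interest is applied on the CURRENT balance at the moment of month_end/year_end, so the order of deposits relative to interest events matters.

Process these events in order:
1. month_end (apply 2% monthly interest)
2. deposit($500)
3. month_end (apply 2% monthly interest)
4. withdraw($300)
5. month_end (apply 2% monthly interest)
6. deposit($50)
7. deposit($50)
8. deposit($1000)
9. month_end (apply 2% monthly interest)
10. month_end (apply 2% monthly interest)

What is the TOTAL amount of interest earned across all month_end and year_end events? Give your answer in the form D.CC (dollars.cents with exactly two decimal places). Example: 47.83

After 1 (month_end (apply 2% monthly interest)): balance=$2040.00 total_interest=$40.00
After 2 (deposit($500)): balance=$2540.00 total_interest=$40.00
After 3 (month_end (apply 2% monthly interest)): balance=$2590.80 total_interest=$90.80
After 4 (withdraw($300)): balance=$2290.80 total_interest=$90.80
After 5 (month_end (apply 2% monthly interest)): balance=$2336.61 total_interest=$136.61
After 6 (deposit($50)): balance=$2386.61 total_interest=$136.61
After 7 (deposit($50)): balance=$2436.61 total_interest=$136.61
After 8 (deposit($1000)): balance=$3436.61 total_interest=$136.61
After 9 (month_end (apply 2% monthly interest)): balance=$3505.34 total_interest=$205.34
After 10 (month_end (apply 2% monthly interest)): balance=$3575.44 total_interest=$275.44

Answer: 275.44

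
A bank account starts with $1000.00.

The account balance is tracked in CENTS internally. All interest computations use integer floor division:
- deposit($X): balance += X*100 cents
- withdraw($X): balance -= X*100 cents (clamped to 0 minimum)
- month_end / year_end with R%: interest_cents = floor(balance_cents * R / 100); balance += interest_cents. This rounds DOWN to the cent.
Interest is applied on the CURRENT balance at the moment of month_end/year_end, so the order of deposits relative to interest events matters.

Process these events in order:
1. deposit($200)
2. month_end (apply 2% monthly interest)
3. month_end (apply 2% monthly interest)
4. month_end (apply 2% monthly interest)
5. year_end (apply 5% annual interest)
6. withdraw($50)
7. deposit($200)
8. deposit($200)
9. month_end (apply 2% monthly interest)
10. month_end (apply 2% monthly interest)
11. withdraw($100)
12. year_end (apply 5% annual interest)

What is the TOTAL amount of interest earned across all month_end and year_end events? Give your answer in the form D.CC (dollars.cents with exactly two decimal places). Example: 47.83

Answer: 288.02

Derivation:
After 1 (deposit($200)): balance=$1200.00 total_interest=$0.00
After 2 (month_end (apply 2% monthly interest)): balance=$1224.00 total_interest=$24.00
After 3 (month_end (apply 2% monthly interest)): balance=$1248.48 total_interest=$48.48
After 4 (month_end (apply 2% monthly interest)): balance=$1273.44 total_interest=$73.44
After 5 (year_end (apply 5% annual interest)): balance=$1337.11 total_interest=$137.11
After 6 (withdraw($50)): balance=$1287.11 total_interest=$137.11
After 7 (deposit($200)): balance=$1487.11 total_interest=$137.11
After 8 (deposit($200)): balance=$1687.11 total_interest=$137.11
After 9 (month_end (apply 2% monthly interest)): balance=$1720.85 total_interest=$170.85
After 10 (month_end (apply 2% monthly interest)): balance=$1755.26 total_interest=$205.26
After 11 (withdraw($100)): balance=$1655.26 total_interest=$205.26
After 12 (year_end (apply 5% annual interest)): balance=$1738.02 total_interest=$288.02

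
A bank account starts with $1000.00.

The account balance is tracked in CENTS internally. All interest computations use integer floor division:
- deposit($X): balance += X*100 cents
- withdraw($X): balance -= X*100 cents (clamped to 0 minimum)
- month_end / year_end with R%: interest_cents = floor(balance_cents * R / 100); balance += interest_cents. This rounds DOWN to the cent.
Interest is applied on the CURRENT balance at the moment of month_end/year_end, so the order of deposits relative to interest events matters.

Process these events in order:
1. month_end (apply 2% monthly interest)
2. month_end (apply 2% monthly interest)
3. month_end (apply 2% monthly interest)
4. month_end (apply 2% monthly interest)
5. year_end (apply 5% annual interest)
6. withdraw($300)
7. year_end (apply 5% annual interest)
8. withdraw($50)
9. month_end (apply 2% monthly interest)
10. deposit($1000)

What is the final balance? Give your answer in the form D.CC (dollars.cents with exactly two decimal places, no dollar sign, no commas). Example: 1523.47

Answer: 1844.92

Derivation:
After 1 (month_end (apply 2% monthly interest)): balance=$1020.00 total_interest=$20.00
After 2 (month_end (apply 2% monthly interest)): balance=$1040.40 total_interest=$40.40
After 3 (month_end (apply 2% monthly interest)): balance=$1061.20 total_interest=$61.20
After 4 (month_end (apply 2% monthly interest)): balance=$1082.42 total_interest=$82.42
After 5 (year_end (apply 5% annual interest)): balance=$1136.54 total_interest=$136.54
After 6 (withdraw($300)): balance=$836.54 total_interest=$136.54
After 7 (year_end (apply 5% annual interest)): balance=$878.36 total_interest=$178.36
After 8 (withdraw($50)): balance=$828.36 total_interest=$178.36
After 9 (month_end (apply 2% monthly interest)): balance=$844.92 total_interest=$194.92
After 10 (deposit($1000)): balance=$1844.92 total_interest=$194.92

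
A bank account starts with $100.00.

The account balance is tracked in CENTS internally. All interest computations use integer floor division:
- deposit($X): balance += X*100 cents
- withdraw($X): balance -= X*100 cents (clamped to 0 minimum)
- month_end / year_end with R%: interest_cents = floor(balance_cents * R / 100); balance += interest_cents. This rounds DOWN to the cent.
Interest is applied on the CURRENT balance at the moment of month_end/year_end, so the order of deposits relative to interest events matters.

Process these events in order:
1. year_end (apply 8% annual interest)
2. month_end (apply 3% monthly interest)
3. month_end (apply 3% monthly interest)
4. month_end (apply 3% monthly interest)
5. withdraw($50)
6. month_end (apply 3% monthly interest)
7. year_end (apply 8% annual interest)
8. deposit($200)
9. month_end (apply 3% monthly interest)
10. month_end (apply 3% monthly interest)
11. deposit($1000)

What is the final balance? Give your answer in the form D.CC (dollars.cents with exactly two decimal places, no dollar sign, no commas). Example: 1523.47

After 1 (year_end (apply 8% annual interest)): balance=$108.00 total_interest=$8.00
After 2 (month_end (apply 3% monthly interest)): balance=$111.24 total_interest=$11.24
After 3 (month_end (apply 3% monthly interest)): balance=$114.57 total_interest=$14.57
After 4 (month_end (apply 3% monthly interest)): balance=$118.00 total_interest=$18.00
After 5 (withdraw($50)): balance=$68.00 total_interest=$18.00
After 6 (month_end (apply 3% monthly interest)): balance=$70.04 total_interest=$20.04
After 7 (year_end (apply 8% annual interest)): balance=$75.64 total_interest=$25.64
After 8 (deposit($200)): balance=$275.64 total_interest=$25.64
After 9 (month_end (apply 3% monthly interest)): balance=$283.90 total_interest=$33.90
After 10 (month_end (apply 3% monthly interest)): balance=$292.41 total_interest=$42.41
After 11 (deposit($1000)): balance=$1292.41 total_interest=$42.41

Answer: 1292.41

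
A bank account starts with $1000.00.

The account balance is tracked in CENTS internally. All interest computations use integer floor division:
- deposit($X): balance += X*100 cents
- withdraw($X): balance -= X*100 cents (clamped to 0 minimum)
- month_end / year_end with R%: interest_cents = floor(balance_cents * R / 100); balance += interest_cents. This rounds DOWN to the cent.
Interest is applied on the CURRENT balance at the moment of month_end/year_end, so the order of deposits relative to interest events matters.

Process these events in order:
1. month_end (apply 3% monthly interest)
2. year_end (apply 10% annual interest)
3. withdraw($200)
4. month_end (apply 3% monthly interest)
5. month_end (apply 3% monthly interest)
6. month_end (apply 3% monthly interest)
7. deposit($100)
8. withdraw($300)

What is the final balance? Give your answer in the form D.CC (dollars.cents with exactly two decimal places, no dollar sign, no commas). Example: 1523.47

Answer: 819.50

Derivation:
After 1 (month_end (apply 3% monthly interest)): balance=$1030.00 total_interest=$30.00
After 2 (year_end (apply 10% annual interest)): balance=$1133.00 total_interest=$133.00
After 3 (withdraw($200)): balance=$933.00 total_interest=$133.00
After 4 (month_end (apply 3% monthly interest)): balance=$960.99 total_interest=$160.99
After 5 (month_end (apply 3% monthly interest)): balance=$989.81 total_interest=$189.81
After 6 (month_end (apply 3% monthly interest)): balance=$1019.50 total_interest=$219.50
After 7 (deposit($100)): balance=$1119.50 total_interest=$219.50
After 8 (withdraw($300)): balance=$819.50 total_interest=$219.50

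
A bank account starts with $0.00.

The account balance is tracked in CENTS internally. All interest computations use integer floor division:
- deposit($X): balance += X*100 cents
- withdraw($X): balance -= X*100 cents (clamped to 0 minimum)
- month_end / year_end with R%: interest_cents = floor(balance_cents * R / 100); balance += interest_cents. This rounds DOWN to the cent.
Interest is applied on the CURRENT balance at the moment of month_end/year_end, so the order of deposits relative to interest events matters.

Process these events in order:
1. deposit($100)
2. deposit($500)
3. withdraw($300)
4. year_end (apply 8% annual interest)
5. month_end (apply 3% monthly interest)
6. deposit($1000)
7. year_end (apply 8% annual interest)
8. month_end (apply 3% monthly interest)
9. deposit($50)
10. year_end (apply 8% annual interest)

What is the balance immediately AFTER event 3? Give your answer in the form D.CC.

After 1 (deposit($100)): balance=$100.00 total_interest=$0.00
After 2 (deposit($500)): balance=$600.00 total_interest=$0.00
After 3 (withdraw($300)): balance=$300.00 total_interest=$0.00

Answer: 300.00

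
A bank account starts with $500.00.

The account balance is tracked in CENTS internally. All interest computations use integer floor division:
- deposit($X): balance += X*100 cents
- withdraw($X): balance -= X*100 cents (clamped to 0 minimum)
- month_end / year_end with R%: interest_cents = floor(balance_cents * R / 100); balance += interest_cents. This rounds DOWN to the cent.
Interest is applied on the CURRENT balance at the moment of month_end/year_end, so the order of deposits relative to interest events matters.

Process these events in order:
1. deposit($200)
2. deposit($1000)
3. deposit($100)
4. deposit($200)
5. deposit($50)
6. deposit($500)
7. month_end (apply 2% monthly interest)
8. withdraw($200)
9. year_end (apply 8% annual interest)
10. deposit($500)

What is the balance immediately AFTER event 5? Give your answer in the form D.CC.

Answer: 2050.00

Derivation:
After 1 (deposit($200)): balance=$700.00 total_interest=$0.00
After 2 (deposit($1000)): balance=$1700.00 total_interest=$0.00
After 3 (deposit($100)): balance=$1800.00 total_interest=$0.00
After 4 (deposit($200)): balance=$2000.00 total_interest=$0.00
After 5 (deposit($50)): balance=$2050.00 total_interest=$0.00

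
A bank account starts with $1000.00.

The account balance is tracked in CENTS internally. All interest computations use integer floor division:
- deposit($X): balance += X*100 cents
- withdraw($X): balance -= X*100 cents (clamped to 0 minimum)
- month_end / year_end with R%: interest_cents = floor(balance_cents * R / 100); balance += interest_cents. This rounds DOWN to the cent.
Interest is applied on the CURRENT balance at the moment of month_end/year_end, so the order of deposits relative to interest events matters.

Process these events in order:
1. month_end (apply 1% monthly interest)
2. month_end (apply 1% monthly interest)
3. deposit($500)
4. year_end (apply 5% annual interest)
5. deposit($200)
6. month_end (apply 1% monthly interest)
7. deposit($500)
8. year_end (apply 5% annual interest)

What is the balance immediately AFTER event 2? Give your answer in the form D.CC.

Answer: 1020.10

Derivation:
After 1 (month_end (apply 1% monthly interest)): balance=$1010.00 total_interest=$10.00
After 2 (month_end (apply 1% monthly interest)): balance=$1020.10 total_interest=$20.10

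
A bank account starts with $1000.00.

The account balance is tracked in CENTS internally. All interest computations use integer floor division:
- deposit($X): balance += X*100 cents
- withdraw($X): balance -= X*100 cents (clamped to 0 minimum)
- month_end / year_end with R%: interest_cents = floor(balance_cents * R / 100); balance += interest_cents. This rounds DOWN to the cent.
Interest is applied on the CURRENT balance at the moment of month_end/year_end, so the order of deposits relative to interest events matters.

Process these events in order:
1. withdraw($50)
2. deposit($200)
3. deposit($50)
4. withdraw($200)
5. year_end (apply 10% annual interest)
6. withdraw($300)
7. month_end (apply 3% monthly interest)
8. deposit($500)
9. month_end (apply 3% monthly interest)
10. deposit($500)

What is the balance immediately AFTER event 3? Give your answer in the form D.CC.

After 1 (withdraw($50)): balance=$950.00 total_interest=$0.00
After 2 (deposit($200)): balance=$1150.00 total_interest=$0.00
After 3 (deposit($50)): balance=$1200.00 total_interest=$0.00

Answer: 1200.00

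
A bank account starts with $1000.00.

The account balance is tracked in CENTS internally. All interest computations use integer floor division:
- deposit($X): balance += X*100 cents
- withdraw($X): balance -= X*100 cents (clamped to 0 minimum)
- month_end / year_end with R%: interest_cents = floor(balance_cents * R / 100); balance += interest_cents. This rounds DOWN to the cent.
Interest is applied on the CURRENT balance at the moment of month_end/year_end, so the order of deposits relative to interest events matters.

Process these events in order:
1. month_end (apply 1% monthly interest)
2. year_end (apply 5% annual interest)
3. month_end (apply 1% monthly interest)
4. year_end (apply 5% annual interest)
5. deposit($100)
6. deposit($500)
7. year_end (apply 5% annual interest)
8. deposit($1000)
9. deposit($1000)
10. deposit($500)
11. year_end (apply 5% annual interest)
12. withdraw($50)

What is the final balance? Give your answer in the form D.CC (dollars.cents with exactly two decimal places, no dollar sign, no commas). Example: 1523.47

Answer: 4476.42

Derivation:
After 1 (month_end (apply 1% monthly interest)): balance=$1010.00 total_interest=$10.00
After 2 (year_end (apply 5% annual interest)): balance=$1060.50 total_interest=$60.50
After 3 (month_end (apply 1% monthly interest)): balance=$1071.10 total_interest=$71.10
After 4 (year_end (apply 5% annual interest)): balance=$1124.65 total_interest=$124.65
After 5 (deposit($100)): balance=$1224.65 total_interest=$124.65
After 6 (deposit($500)): balance=$1724.65 total_interest=$124.65
After 7 (year_end (apply 5% annual interest)): balance=$1810.88 total_interest=$210.88
After 8 (deposit($1000)): balance=$2810.88 total_interest=$210.88
After 9 (deposit($1000)): balance=$3810.88 total_interest=$210.88
After 10 (deposit($500)): balance=$4310.88 total_interest=$210.88
After 11 (year_end (apply 5% annual interest)): balance=$4526.42 total_interest=$426.42
After 12 (withdraw($50)): balance=$4476.42 total_interest=$426.42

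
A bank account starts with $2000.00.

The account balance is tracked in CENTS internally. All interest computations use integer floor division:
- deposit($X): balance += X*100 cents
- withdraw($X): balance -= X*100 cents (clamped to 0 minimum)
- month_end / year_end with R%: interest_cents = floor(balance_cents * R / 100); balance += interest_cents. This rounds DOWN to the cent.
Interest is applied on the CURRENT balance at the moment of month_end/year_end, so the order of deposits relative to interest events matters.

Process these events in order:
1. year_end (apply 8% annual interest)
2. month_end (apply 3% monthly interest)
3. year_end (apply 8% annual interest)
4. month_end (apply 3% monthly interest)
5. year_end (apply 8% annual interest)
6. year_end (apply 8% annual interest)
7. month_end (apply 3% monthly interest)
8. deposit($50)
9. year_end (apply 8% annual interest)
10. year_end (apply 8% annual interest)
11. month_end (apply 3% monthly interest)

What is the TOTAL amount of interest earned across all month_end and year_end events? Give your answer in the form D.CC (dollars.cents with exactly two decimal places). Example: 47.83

After 1 (year_end (apply 8% annual interest)): balance=$2160.00 total_interest=$160.00
After 2 (month_end (apply 3% monthly interest)): balance=$2224.80 total_interest=$224.80
After 3 (year_end (apply 8% annual interest)): balance=$2402.78 total_interest=$402.78
After 4 (month_end (apply 3% monthly interest)): balance=$2474.86 total_interest=$474.86
After 5 (year_end (apply 8% annual interest)): balance=$2672.84 total_interest=$672.84
After 6 (year_end (apply 8% annual interest)): balance=$2886.66 total_interest=$886.66
After 7 (month_end (apply 3% monthly interest)): balance=$2973.25 total_interest=$973.25
After 8 (deposit($50)): balance=$3023.25 total_interest=$973.25
After 9 (year_end (apply 8% annual interest)): balance=$3265.11 total_interest=$1215.11
After 10 (year_end (apply 8% annual interest)): balance=$3526.31 total_interest=$1476.31
After 11 (month_end (apply 3% monthly interest)): balance=$3632.09 total_interest=$1582.09

Answer: 1582.09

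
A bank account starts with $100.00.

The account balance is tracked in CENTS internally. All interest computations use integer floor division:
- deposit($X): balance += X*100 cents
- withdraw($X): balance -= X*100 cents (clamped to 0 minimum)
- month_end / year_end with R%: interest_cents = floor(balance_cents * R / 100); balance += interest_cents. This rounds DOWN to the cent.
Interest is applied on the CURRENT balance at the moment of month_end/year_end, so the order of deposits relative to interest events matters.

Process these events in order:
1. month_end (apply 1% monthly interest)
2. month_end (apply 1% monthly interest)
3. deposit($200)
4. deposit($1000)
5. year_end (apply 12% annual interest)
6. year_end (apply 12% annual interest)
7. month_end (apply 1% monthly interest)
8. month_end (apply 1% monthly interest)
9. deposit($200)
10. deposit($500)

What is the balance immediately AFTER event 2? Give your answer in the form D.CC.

After 1 (month_end (apply 1% monthly interest)): balance=$101.00 total_interest=$1.00
After 2 (month_end (apply 1% monthly interest)): balance=$102.01 total_interest=$2.01

Answer: 102.01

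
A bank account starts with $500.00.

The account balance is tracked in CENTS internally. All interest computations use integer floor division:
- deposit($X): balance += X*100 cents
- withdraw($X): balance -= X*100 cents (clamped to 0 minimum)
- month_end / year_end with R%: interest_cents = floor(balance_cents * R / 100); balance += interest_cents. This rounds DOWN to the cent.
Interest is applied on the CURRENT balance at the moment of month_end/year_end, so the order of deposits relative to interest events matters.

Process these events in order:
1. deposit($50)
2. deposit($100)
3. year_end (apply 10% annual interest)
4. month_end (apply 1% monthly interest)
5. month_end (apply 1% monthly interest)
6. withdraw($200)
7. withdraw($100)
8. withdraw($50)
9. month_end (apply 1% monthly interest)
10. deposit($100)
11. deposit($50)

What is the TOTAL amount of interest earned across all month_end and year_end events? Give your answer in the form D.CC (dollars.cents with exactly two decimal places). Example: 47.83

After 1 (deposit($50)): balance=$550.00 total_interest=$0.00
After 2 (deposit($100)): balance=$650.00 total_interest=$0.00
After 3 (year_end (apply 10% annual interest)): balance=$715.00 total_interest=$65.00
After 4 (month_end (apply 1% monthly interest)): balance=$722.15 total_interest=$72.15
After 5 (month_end (apply 1% monthly interest)): balance=$729.37 total_interest=$79.37
After 6 (withdraw($200)): balance=$529.37 total_interest=$79.37
After 7 (withdraw($100)): balance=$429.37 total_interest=$79.37
After 8 (withdraw($50)): balance=$379.37 total_interest=$79.37
After 9 (month_end (apply 1% monthly interest)): balance=$383.16 total_interest=$83.16
After 10 (deposit($100)): balance=$483.16 total_interest=$83.16
After 11 (deposit($50)): balance=$533.16 total_interest=$83.16

Answer: 83.16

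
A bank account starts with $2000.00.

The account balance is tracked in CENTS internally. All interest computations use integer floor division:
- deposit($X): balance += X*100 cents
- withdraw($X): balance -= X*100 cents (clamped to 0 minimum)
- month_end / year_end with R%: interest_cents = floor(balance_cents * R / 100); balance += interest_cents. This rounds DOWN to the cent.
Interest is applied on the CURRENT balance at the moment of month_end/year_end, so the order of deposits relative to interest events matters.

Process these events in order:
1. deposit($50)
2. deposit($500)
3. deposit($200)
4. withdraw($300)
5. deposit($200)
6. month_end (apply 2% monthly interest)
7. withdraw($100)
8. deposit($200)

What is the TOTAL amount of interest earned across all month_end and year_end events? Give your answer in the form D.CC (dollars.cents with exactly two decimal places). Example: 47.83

Answer: 53.00

Derivation:
After 1 (deposit($50)): balance=$2050.00 total_interest=$0.00
After 2 (deposit($500)): balance=$2550.00 total_interest=$0.00
After 3 (deposit($200)): balance=$2750.00 total_interest=$0.00
After 4 (withdraw($300)): balance=$2450.00 total_interest=$0.00
After 5 (deposit($200)): balance=$2650.00 total_interest=$0.00
After 6 (month_end (apply 2% monthly interest)): balance=$2703.00 total_interest=$53.00
After 7 (withdraw($100)): balance=$2603.00 total_interest=$53.00
After 8 (deposit($200)): balance=$2803.00 total_interest=$53.00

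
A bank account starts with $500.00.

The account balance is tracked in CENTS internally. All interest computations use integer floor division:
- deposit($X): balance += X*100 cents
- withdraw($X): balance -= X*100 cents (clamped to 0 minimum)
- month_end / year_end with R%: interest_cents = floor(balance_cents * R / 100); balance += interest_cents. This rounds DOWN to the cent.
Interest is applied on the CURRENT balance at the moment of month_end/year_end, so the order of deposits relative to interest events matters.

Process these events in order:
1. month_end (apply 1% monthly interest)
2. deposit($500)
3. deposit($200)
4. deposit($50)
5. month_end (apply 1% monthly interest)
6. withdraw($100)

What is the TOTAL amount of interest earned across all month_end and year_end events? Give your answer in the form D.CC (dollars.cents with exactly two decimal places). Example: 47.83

After 1 (month_end (apply 1% monthly interest)): balance=$505.00 total_interest=$5.00
After 2 (deposit($500)): balance=$1005.00 total_interest=$5.00
After 3 (deposit($200)): balance=$1205.00 total_interest=$5.00
After 4 (deposit($50)): balance=$1255.00 total_interest=$5.00
After 5 (month_end (apply 1% monthly interest)): balance=$1267.55 total_interest=$17.55
After 6 (withdraw($100)): balance=$1167.55 total_interest=$17.55

Answer: 17.55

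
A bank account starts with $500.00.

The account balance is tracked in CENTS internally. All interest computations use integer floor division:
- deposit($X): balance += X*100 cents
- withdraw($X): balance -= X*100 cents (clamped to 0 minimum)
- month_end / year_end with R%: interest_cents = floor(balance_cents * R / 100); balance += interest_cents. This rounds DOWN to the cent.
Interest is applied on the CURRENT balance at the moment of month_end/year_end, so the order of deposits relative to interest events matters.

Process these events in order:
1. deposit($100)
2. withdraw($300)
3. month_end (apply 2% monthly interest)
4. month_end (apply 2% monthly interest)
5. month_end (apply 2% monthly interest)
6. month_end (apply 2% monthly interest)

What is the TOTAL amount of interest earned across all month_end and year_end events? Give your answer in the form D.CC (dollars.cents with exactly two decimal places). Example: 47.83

Answer: 24.72

Derivation:
After 1 (deposit($100)): balance=$600.00 total_interest=$0.00
After 2 (withdraw($300)): balance=$300.00 total_interest=$0.00
After 3 (month_end (apply 2% monthly interest)): balance=$306.00 total_interest=$6.00
After 4 (month_end (apply 2% monthly interest)): balance=$312.12 total_interest=$12.12
After 5 (month_end (apply 2% monthly interest)): balance=$318.36 total_interest=$18.36
After 6 (month_end (apply 2% monthly interest)): balance=$324.72 total_interest=$24.72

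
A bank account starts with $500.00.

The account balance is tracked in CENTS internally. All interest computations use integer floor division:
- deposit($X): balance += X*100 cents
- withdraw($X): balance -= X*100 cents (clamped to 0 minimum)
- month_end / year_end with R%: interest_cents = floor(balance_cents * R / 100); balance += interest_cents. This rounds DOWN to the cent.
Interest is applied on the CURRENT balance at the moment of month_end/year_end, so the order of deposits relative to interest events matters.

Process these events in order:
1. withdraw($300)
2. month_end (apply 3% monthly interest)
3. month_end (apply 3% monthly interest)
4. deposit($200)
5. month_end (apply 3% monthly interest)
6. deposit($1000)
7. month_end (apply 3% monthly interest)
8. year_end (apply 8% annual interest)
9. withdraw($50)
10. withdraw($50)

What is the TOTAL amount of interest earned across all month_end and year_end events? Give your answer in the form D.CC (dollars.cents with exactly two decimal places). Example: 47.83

After 1 (withdraw($300)): balance=$200.00 total_interest=$0.00
After 2 (month_end (apply 3% monthly interest)): balance=$206.00 total_interest=$6.00
After 3 (month_end (apply 3% monthly interest)): balance=$212.18 total_interest=$12.18
After 4 (deposit($200)): balance=$412.18 total_interest=$12.18
After 5 (month_end (apply 3% monthly interest)): balance=$424.54 total_interest=$24.54
After 6 (deposit($1000)): balance=$1424.54 total_interest=$24.54
After 7 (month_end (apply 3% monthly interest)): balance=$1467.27 total_interest=$67.27
After 8 (year_end (apply 8% annual interest)): balance=$1584.65 total_interest=$184.65
After 9 (withdraw($50)): balance=$1534.65 total_interest=$184.65
After 10 (withdraw($50)): balance=$1484.65 total_interest=$184.65

Answer: 184.65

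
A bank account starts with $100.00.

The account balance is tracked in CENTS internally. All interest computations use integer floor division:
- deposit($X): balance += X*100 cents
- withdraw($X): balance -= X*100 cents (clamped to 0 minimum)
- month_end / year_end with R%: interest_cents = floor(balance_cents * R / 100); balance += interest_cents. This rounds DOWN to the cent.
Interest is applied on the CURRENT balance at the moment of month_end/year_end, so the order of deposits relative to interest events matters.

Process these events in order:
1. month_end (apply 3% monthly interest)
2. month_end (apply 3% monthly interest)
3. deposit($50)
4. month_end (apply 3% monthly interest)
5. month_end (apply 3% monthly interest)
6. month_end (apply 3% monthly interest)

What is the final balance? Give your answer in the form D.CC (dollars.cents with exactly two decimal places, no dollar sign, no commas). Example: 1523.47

After 1 (month_end (apply 3% monthly interest)): balance=$103.00 total_interest=$3.00
After 2 (month_end (apply 3% monthly interest)): balance=$106.09 total_interest=$6.09
After 3 (deposit($50)): balance=$156.09 total_interest=$6.09
After 4 (month_end (apply 3% monthly interest)): balance=$160.77 total_interest=$10.77
After 5 (month_end (apply 3% monthly interest)): balance=$165.59 total_interest=$15.59
After 6 (month_end (apply 3% monthly interest)): balance=$170.55 total_interest=$20.55

Answer: 170.55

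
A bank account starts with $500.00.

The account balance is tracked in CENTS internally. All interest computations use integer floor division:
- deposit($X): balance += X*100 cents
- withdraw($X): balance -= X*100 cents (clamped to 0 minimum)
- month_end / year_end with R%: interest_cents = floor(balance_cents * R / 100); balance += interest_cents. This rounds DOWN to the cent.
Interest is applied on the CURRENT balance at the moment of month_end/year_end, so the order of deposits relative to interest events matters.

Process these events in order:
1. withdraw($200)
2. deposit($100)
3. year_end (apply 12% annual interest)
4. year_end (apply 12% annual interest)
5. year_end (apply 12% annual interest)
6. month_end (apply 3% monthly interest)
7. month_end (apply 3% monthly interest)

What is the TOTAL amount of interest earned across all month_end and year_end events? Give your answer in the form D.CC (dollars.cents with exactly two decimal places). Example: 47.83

After 1 (withdraw($200)): balance=$300.00 total_interest=$0.00
After 2 (deposit($100)): balance=$400.00 total_interest=$0.00
After 3 (year_end (apply 12% annual interest)): balance=$448.00 total_interest=$48.00
After 4 (year_end (apply 12% annual interest)): balance=$501.76 total_interest=$101.76
After 5 (year_end (apply 12% annual interest)): balance=$561.97 total_interest=$161.97
After 6 (month_end (apply 3% monthly interest)): balance=$578.82 total_interest=$178.82
After 7 (month_end (apply 3% monthly interest)): balance=$596.18 total_interest=$196.18

Answer: 196.18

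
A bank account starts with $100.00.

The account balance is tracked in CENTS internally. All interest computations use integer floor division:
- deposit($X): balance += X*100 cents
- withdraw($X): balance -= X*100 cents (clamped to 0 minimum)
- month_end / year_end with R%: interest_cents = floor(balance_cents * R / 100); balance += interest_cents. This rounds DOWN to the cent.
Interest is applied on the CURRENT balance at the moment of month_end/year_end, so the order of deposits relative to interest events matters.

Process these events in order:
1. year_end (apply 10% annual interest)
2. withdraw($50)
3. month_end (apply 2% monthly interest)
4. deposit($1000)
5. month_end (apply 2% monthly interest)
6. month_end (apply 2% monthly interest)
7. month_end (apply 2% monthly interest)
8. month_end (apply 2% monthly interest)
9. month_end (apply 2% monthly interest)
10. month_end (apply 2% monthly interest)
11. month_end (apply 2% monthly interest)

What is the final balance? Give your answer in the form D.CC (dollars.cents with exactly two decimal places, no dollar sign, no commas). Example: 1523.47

After 1 (year_end (apply 10% annual interest)): balance=$110.00 total_interest=$10.00
After 2 (withdraw($50)): balance=$60.00 total_interest=$10.00
After 3 (month_end (apply 2% monthly interest)): balance=$61.20 total_interest=$11.20
After 4 (deposit($1000)): balance=$1061.20 total_interest=$11.20
After 5 (month_end (apply 2% monthly interest)): balance=$1082.42 total_interest=$32.42
After 6 (month_end (apply 2% monthly interest)): balance=$1104.06 total_interest=$54.06
After 7 (month_end (apply 2% monthly interest)): balance=$1126.14 total_interest=$76.14
After 8 (month_end (apply 2% monthly interest)): balance=$1148.66 total_interest=$98.66
After 9 (month_end (apply 2% monthly interest)): balance=$1171.63 total_interest=$121.63
After 10 (month_end (apply 2% monthly interest)): balance=$1195.06 total_interest=$145.06
After 11 (month_end (apply 2% monthly interest)): balance=$1218.96 total_interest=$168.96

Answer: 1218.96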